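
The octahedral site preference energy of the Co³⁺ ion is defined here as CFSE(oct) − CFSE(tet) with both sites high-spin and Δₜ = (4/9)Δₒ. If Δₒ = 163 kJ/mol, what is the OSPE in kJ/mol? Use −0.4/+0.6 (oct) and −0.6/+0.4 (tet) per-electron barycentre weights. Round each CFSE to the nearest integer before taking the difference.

-22

Group 9 minus oxidation state +3 gives a d⁶ configuration for Co³⁺.
Octahedral high-spin t₂g⁴ eg²: CFSE = -0.4 × 163 = -65 kJ/mol.
Tetrahedral: e³ t₂³, CFSE = 3(−0.6) + 3(+0.4) = -0.6Δₜ = -0.6 × (4/9) × 163 = -43 kJ/mol.
OSPE = -65 − (-43) = -22 kJ/mol.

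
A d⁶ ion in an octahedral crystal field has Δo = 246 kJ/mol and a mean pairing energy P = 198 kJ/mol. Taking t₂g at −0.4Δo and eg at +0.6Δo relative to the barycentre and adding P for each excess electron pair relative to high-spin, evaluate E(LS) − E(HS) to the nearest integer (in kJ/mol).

-96

High-spin d⁶ fills as t₂g⁴ eg² with CFSE 4(−0.4) + 2(+0.6) = -0.4Δo = -98 kJ/mol.
For low-spin the configuration is t₂g⁶ eg⁰: orbital energy -2.4 × 246 = -590 kJ/mol, and 2 additional pairs relative to high-spin add 396 kJ/mol, giving -194 kJ/mol.
E(LS) − E(HS) = -194 − (-98) = -96 kJ/mol.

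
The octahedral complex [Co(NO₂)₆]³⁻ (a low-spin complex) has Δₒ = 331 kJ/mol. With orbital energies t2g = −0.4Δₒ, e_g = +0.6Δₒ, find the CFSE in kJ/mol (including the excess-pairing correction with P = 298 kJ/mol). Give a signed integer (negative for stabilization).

Each NO₂⁻ contributes -1; 6 × (-1) = -6. With overall charge -3, Co is in the +3 oxidation state.
Co sits in group 9; removing 3 electrons leaves Co³⁺ with 9 − 3 = 6 d electrons.
Configuration: t2g^6 e_g^0.
The orbital stabilization is -2.4Δₒ = -2.4 × 331 = -794 kJ/mol.
Relative to high-spin t2g^4 e_g^2 (1 paired), the low-spin configuration has 2 additional pairs, contributing +2 × 298 = +596 kJ/mol.
Combining: -794 + 596 = -198 kJ/mol.

-198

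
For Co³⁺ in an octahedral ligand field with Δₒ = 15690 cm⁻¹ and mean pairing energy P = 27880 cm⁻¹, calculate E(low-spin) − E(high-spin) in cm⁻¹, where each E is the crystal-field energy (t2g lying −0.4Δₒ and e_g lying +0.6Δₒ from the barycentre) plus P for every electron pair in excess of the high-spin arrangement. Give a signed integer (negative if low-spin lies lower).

Co sits in group 9; removing 3 electrons leaves Co³⁺ with 9 − 3 = 6 d electrons.
In the high-spin limit (t2g^4 e_g^2) the orbital term is -0.4Δₒ = -6276 cm⁻¹, with no excess pairing.
For low-spin the configuration is t2g^6 e_g^0: orbital energy -2.4 × 15690 = -37656 cm⁻¹, and 2 additional pairs relative to high-spin add 55760 cm⁻¹, giving 18104 cm⁻¹.
E(LS) − E(HS) = 18104 − (-6276) = 24380 cm⁻¹.

24380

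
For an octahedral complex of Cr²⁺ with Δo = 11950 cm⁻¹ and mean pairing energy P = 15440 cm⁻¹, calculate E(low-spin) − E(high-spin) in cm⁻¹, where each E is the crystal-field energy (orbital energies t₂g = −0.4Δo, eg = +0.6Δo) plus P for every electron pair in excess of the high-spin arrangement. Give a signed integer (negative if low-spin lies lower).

Cr is in group 6, so Cr²⁺ is d⁴ (6 − 2 = 4).
High-spin: t₂g³ eg¹, CFSE = -0.6Δo = -7170 cm⁻¹.
Low-spin: t₂g⁴ eg⁰, orbital CFSE = -1.6Δo = -19120 cm⁻¹; plus 1 excess pair × P = +15440 cm⁻¹; total -3680 cm⁻¹.
The difference is -3680 − (-7170) = 3490 cm⁻¹, so high-spin lies lower.

3490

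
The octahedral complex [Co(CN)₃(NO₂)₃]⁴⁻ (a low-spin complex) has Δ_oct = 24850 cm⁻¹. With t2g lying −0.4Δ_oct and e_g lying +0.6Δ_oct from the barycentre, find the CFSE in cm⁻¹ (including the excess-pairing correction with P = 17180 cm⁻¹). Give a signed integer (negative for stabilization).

Ligand charges: 3×(-1) from CN⁻ and 3×(-1) from NO₂⁻ sum to -6; with overall charge -4, Co is +2.
Co²⁺: group 9, so d-count = 9 − 2 = 7.
Electron filling gives t2g^6 e_g^1.
CFSE(orbital) = 6×(-0.4Δ_oct) + 1×(0.6Δ_oct) = -1.8Δ_oct; with Δ_oct = 24850 cm⁻¹ that is -44730 cm⁻¹.
High-spin d⁷ would be t2g^5 e_g^2 with 2 pairs; low-spin has 3, so 1 excess pair costs +1P = +17180 cm⁻¹.
Combining: -44730 + 17180 = -27550 cm⁻¹.

-27550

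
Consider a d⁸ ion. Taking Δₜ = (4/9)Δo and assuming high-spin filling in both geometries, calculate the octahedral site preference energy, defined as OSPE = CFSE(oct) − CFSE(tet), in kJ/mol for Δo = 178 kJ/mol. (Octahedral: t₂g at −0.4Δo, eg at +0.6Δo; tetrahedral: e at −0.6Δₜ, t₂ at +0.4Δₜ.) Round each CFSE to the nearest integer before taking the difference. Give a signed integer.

-151

Octahedral high-spin t₂g⁶ eg²: CFSE = -1.2 × 178 = -214 kJ/mol.
Tetrahedral: e⁴ t₂⁴, CFSE = 4(−0.6) + 4(+0.4) = -0.8Δₜ = -0.8 × (4/9) × 178 = -63 kJ/mol.
OSPE = -214 − (-63) = -151 kJ/mol.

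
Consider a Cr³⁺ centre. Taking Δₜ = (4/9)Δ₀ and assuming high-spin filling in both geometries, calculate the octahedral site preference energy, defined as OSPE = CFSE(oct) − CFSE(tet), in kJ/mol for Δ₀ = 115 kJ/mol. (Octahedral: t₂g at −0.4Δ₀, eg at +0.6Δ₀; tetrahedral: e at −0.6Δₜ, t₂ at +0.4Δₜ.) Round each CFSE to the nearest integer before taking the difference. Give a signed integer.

Cr sits in group 6; removing 3 electrons leaves Cr³⁺ with 6 − 3 = 3 d electrons.
In an octahedral site d³ (HS) is t₂g³ eg⁰, giving CFSE(oct) = -1.2Δ₀ = -138 kJ/mol.
Tetrahedral e² t₂¹ gives -0.8Δₜ = -0.8 × (4/9) × 115 = -41 kJ/mol.
OSPE = CFSE(oct) − CFSE(tet) = -138 − (-41) = -97 kJ/mol.

-97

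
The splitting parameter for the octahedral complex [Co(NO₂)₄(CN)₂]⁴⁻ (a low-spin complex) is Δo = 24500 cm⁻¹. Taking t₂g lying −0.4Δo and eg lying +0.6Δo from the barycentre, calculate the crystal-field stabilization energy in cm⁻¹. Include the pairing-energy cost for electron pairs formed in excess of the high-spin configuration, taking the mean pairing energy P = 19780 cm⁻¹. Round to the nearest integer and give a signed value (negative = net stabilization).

-24320

Ligand charges: 4×(-1) from NO₂⁻ and 2×(-1) from CN⁻ sum to -6; with overall charge -4, Co is +2.
Group 9 minus oxidation state +2 gives a d⁷ configuration for Co²⁺.
The d⁷ electrons fill as t₂g⁶ eg¹.
CFSE(orbital) = 6×(-0.4Δo) + 1×(0.6Δo) = -1.8Δo; with Δo = 24500 cm⁻¹ that is -44100 cm⁻¹.
High-spin d⁷ would be t₂g⁵ eg² with 2 pairs; low-spin has 3, so 1 excess pair costs +1P = +19780 cm⁻¹.
Overall CFSE = -44100 + 19780 = -24320 cm⁻¹.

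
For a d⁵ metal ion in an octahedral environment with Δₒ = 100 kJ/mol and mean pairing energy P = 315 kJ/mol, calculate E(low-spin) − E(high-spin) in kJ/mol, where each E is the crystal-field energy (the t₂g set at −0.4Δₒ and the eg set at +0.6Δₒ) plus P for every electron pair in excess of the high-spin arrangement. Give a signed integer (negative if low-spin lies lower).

430

High-spin d⁵ fills as t₂g³ eg² with CFSE 3(−0.4) + 2(+0.6) = 0.0Δₒ = 0 kJ/mol.
Low-spin: t₂g⁵ eg⁰, orbital CFSE = -2.0Δₒ = -200 kJ/mol; plus 2 excess pairs × P = +630 kJ/mol; total 430 kJ/mol.
E(LS) − E(HS) = 430 − (0) = 430 kJ/mol.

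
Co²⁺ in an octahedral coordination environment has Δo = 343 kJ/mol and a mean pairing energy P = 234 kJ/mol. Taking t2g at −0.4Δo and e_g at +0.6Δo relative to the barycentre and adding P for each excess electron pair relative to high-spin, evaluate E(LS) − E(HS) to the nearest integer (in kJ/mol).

Group 9 minus oxidation state +2 gives a d⁷ configuration for Co²⁺.
In the high-spin limit (t2g^5 e_g^2) the orbital term is -0.8Δo = -274 kJ/mol, with no excess pairing.
Low-spin: t2g^6 e_g^1, orbital CFSE = -1.8Δo = -617 kJ/mol; plus 1 excess pair × P = +234 kJ/mol; total -383 kJ/mol.
Thus E(LS) − E(HS) = -109 kJ/mol.

-109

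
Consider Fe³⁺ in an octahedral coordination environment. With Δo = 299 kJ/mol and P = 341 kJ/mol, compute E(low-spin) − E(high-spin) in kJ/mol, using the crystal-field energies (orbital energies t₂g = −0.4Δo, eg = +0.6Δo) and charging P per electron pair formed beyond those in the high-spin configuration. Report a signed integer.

Fe sits in group 8; removing 3 electrons leaves Fe³⁺ with 8 − 3 = 5 d electrons.
High-spin: t₂g³ eg², CFSE = 0.0Δo = 0 kJ/mol.
Low-spin: t₂g⁵ eg⁰, orbital CFSE = -2.0Δo = -598 kJ/mol; plus 2 excess pairs × P = +682 kJ/mol; total 84 kJ/mol.
Thus E(LS) − E(HS) = 84 kJ/mol.

84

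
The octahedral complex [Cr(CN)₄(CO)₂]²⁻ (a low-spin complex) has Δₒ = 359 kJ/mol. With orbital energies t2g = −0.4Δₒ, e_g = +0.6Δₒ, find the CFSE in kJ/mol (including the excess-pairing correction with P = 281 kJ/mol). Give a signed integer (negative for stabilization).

-293

Ligand charges: 4×(-1) from CN⁻ and 2×(+0) from CO sum to -4; with overall charge -2, Cr is +2.
Cr sits in group 6; removing 2 electrons leaves Cr²⁺ with 6 − 2 = 4 d electrons.
Configuration: t2g^4 e_g^0.
Orbital CFSE = 4(-0.4) + 0(0.6) = -1.6Δₒ = -1.6 × 359 = -574 kJ/mol.
High-spin d⁴ would be t2g^3 e_g^1 with 0 pairs; low-spin has 1, so 1 excess pair costs +1P = +281 kJ/mol.
Net CFSE = -574 + 281 = -293 kJ/mol.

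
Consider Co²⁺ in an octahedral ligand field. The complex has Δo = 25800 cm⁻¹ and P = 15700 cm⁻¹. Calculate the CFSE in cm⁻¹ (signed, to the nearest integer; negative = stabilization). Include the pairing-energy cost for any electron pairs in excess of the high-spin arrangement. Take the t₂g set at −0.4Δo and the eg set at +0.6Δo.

Group 9 minus oxidation state +2 gives a d⁷ configuration for Co²⁺.
Since Δo = 25800 cm⁻¹ > P = 15700 cm⁻¹, the complex adopts the low-spin configuration.
That gives t₂g⁶ eg¹.
Orbital CFSE = -1.8Δo = -1.8 × 25800 = -46440 cm⁻¹.
Excess pairs vs high-spin: 3 − 2 = 1; pairing cost = +15700 cm⁻¹.
Net CFSE = -46440 + 15700 = -30740 cm⁻¹.

-30740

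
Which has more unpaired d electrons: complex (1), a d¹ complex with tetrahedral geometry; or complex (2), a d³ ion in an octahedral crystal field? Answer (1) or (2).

(2)

(1): Tetrahedral fields are weak (Δₜ ≈ 4/9 Δₒ), so electrons fill high-spin; e¹ t₂⁰ → 1 unpaired.
(2): t₂g³ eg⁰ → 3 unpaired.
So (2) has more unpaired electrons.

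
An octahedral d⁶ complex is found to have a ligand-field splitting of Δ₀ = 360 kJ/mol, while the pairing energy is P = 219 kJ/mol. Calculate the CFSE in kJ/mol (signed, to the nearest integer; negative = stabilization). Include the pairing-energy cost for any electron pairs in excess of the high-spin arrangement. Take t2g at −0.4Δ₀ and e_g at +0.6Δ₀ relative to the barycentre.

With Δ₀ > P the complex is low-spin.
Configuration: t2g^6 e_g^0.
Orbital CFSE = -2.4Δ₀ = -2.4 × 360 = -864 kJ/mol.
Excess pairs vs high-spin: 3 − 1 = 2; pairing cost = +438 kJ/mol.
Net CFSE = -864 + 438 = -426 kJ/mol.

-426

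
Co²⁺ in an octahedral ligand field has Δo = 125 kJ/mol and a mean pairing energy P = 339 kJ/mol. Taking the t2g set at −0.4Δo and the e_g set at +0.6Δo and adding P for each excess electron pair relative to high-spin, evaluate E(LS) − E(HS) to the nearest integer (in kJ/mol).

214

Group 9 minus oxidation state +2 gives a d⁷ configuration for Co²⁺.
High-spin: t2g^5 e_g^2, CFSE = -0.8Δo = -100 kJ/mol.
Low-spin t2g^6 e_g^1 gives -1.8Δo = -225 kJ/mol, but forming 1 extra pair costs 1P = 339 kJ/mol, so E(LS) = -225 + 339 = 114 kJ/mol.
Thus E(LS) − E(HS) = 214 kJ/mol.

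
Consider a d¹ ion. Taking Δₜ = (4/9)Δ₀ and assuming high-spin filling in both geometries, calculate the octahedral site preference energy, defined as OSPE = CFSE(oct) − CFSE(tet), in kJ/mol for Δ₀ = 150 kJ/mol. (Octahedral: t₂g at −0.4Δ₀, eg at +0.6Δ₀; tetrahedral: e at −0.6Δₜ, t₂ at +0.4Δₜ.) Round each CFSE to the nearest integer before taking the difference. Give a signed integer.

In an octahedral site d¹ (HS) is t₂g¹ eg⁰, giving CFSE(oct) = -0.4Δ₀ = -60 kJ/mol.
In a tetrahedral site the filling is e¹ t₂⁰: CFSE(tet) = -0.6Δₜ = -0.6 × (4/9)(150) = -40 kJ/mol.
OSPE = -60 − (-40) = -20 kJ/mol.

-20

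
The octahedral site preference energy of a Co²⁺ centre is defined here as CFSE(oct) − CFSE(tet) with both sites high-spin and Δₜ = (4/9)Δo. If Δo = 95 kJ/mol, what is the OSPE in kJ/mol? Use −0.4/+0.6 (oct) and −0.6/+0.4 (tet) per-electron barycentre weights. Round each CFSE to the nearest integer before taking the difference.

-25

Co sits in group 9; removing 2 electrons leaves Co²⁺ with 9 − 2 = 7 d electrons.
In an octahedral site d⁷ (HS) is t2g^5 e_g^2, giving CFSE(oct) = -0.8Δo = -76 kJ/mol.
In a tetrahedral site the filling is e^4 t2^3: CFSE(tet) = -1.2Δₜ = -1.2 × (4/9)(95) = -51 kJ/mol.
OSPE = CFSE(oct) − CFSE(tet) = -76 − (-51) = -25 kJ/mol.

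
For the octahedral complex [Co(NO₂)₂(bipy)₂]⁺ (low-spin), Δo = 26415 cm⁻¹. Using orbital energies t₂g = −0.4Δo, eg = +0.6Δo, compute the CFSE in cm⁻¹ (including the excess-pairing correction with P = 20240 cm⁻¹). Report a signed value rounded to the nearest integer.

Ligand charges: 2×(-1) from NO₂⁻ and 2×(+0) from bipy sum to -2; with overall charge +1, Co is +3.
Co sits in group 9; removing 3 electrons leaves Co³⁺ with 9 − 3 = 6 d electrons.
Electron filling gives t₂g⁶ eg⁰.
CFSE(orbital) = 6×(-0.4Δo) + 0×(0.6Δo) = -2.4Δo; with Δo = 26415 cm⁻¹ that is -63396 cm⁻¹.
Relative to high-spin t₂g⁴ eg² (1 paired), the low-spin configuration has 2 additional pairs, contributing +2 × 20240 = +40480 cm⁻¹.
Combining: -63396 + 40480 = -22916 cm⁻¹.

-22916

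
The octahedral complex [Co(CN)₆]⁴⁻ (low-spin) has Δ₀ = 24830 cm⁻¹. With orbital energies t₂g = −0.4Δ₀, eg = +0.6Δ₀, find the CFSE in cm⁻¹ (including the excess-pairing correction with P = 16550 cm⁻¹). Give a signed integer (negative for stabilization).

-28144

Each CN⁻ contributes -1; 6 × (-1) = -6. With overall charge -4, Co is in the +2 oxidation state.
Co sits in group 9; removing 2 electrons leaves Co²⁺ with 9 − 2 = 7 d electrons.
Electron filling gives t₂g⁶ eg¹.
The orbital stabilization is -1.8Δ₀ = -1.8 × 24830 = -44694 cm⁻¹.
High-spin d⁷ would be t₂g⁵ eg² with 2 pairs; low-spin has 3, so 1 excess pair costs +1P = +16550 cm⁻¹.
Overall CFSE = -44694 + 16550 = -28144 cm⁻¹.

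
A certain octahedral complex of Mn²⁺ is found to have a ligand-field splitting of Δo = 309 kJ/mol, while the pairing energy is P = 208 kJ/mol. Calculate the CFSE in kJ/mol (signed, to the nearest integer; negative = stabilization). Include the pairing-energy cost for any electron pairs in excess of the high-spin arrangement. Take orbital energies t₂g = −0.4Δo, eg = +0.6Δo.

-202

Mn is in group 7, so Mn²⁺ is d⁵ (7 − 2 = 5).
Since Δo = 309 kJ/mol > P = 208 kJ/mol, the complex adopts the low-spin configuration.
Configuration: t₂g⁵ eg⁰.
Orbital CFSE = -2.0Δo = -2.0 × 309 = -618 kJ/mol.
Excess pairs vs high-spin: 2 − 0 = 2; pairing cost = +416 kJ/mol.
Net CFSE = -618 + 416 = -202 kJ/mol.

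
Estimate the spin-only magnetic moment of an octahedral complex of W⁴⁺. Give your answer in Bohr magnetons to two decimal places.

2.83 Bohr magnetons

W⁴⁺: group 6, so d-count = 6 − 4 = 2.
Configuration: t₂g² eg⁰ → 2 unpaired electrons.
μ(spin-only) = √[2(2+2)] = √8 ≈ 2.83 Bohr magnetons.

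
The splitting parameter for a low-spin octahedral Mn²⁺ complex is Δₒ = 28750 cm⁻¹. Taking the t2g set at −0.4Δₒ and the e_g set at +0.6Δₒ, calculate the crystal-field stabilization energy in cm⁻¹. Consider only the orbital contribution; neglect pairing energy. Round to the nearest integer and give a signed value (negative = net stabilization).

Mn²⁺: group 7, so d-count = 7 − 2 = 5.
The d⁵ electrons fill as t2g^5 e_g^0.
Orbital CFSE = 5(-0.4) + 0(0.6) = -2.0Δₒ = -2.0 × 28750 = -57500 cm⁻¹.

-57500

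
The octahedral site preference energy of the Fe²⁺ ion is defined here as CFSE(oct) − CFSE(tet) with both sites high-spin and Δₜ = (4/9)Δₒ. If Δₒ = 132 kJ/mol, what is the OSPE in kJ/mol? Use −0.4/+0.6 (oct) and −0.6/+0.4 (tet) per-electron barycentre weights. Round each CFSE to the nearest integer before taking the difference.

Group 8 minus oxidation state +2 gives a d⁶ configuration for Fe²⁺.
In an octahedral site d⁶ (HS) is t₂g⁴ eg², giving CFSE(oct) = -0.4Δₒ = -53 kJ/mol.
Tetrahedral e³ t₂³ gives -0.6Δₜ = -0.6 × (4/9) × 132 = -35 kJ/mol.
OSPE = CFSE(oct) − CFSE(tet) = -53 − (-35) = -18 kJ/mol.

-18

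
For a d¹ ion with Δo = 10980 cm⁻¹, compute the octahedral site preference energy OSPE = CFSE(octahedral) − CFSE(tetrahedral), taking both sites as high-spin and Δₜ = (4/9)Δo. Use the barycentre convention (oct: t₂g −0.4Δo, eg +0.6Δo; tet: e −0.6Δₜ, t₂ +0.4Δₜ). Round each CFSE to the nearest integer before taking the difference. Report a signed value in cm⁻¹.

-1464

In an octahedral site d¹ (HS) is t2g^1 e_g^0, giving CFSE(oct) = -0.4Δo = -4392 cm⁻¹.
Tetrahedral: e^1 t2^0, CFSE = 1(−0.6) + 0(+0.4) = -0.6Δₜ = -0.6 × (4/9) × 10980 = -2928 cm⁻¹.
Subtracting, OSPE = -4392 − (-2928) = -1464 cm⁻¹.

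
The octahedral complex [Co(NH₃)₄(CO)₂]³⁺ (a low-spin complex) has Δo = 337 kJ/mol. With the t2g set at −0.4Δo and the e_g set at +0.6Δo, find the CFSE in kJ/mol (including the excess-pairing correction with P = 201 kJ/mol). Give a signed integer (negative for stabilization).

-407

Ligand charges: 4×(+0) from NH₃ and 2×(+0) from CO sum to +0; with overall charge +3, Co is +3.
Co is in group 9, so Co³⁺ is d⁶ (9 − 3 = 6).
Electron filling gives t2g^6 e_g^0.
Orbital CFSE = 6(-0.4) + 0(0.6) = -2.4Δo = -2.4 × 337 = -809 kJ/mol.
High-spin d⁶ would be t2g^4 e_g^2 with 1 pair; low-spin has 3, so 2 excess pairs cost +2P = +402 kJ/mol.
Combining: -809 + 402 = -407 kJ/mol.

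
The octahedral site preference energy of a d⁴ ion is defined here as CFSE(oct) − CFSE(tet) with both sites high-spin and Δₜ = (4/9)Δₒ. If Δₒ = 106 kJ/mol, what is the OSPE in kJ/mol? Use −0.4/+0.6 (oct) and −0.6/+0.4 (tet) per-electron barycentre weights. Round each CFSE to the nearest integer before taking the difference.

Octahedral high-spin t₂g³ eg¹: CFSE = -0.6 × 106 = -64 kJ/mol.
Tetrahedral: e² t₂², CFSE = 2(−0.6) + 2(+0.4) = -0.4Δₜ = -0.4 × (4/9) × 106 = -19 kJ/mol.
OSPE = -64 − (-19) = -45 kJ/mol.

-45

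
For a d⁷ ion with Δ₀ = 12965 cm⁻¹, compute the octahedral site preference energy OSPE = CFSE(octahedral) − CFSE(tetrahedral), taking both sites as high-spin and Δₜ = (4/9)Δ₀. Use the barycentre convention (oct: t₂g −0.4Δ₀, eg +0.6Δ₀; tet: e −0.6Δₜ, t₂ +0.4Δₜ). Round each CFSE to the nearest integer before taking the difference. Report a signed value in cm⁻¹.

-3457

In an octahedral site d⁷ (HS) is t₂g⁵ eg², giving CFSE(oct) = -0.8Δ₀ = -10372 cm⁻¹.
Tetrahedral e⁴ t₂³ gives -1.2Δₜ = -1.2 × (4/9) × 12965 = -6915 cm⁻¹.
OSPE = CFSE(oct) − CFSE(tet) = -10372 − (-6915) = -3457 cm⁻¹.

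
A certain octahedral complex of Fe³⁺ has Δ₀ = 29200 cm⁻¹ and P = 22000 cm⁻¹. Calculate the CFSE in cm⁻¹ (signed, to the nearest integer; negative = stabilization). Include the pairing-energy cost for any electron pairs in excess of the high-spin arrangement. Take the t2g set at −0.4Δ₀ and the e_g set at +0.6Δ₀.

Fe sits in group 8; removing 3 electrons leaves Fe³⁺ with 8 − 3 = 5 d electrons.
With Δ₀ > P the complex is low-spin.
Filling d⁵ accordingly: t2g^5 e_g^0.
Orbital CFSE = -2.0Δ₀ = -2.0 × 29200 = -58400 cm⁻¹.
Excess pairs vs high-spin: 2 − 0 = 2; pairing cost = +44000 cm⁻¹.
Net CFSE = -58400 + 44000 = -14400 cm⁻¹.

-14400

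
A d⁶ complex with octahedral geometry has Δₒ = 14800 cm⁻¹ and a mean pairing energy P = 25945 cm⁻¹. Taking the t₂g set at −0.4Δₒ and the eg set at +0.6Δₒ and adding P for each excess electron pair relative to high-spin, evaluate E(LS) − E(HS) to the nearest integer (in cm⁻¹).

High-spin: t₂g⁴ eg², CFSE = -0.4Δₒ = -5920 cm⁻¹.
Low-spin: t₂g⁶ eg⁰, orbital CFSE = -2.4Δₒ = -35520 cm⁻¹; plus 2 excess pairs × P = +51890 cm⁻¹; total 16370 cm⁻¹.
The difference is 16370 − (-5920) = 22290 cm⁻¹, so high-spin lies lower.

22290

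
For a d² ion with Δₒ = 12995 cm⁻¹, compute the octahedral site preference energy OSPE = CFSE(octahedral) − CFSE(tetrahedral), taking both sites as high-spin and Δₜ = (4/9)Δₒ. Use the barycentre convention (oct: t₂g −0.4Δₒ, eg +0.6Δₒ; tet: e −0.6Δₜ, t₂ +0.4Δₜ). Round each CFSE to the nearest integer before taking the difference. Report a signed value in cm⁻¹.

-3465

Octahedral (high-spin): t₂g² eg⁰, CFSE = 2(−0.4) + 0(+0.6) = -0.8Δₒ = -0.8 × 12995 = -10396 cm⁻¹.
Tetrahedral: e² t₂⁰, CFSE = 2(−0.6) + 0(+0.4) = -1.2Δₜ = -1.2 × (4/9) × 12995 = -6931 cm⁻¹.
OSPE = -10396 − (-6931) = -3465 cm⁻¹.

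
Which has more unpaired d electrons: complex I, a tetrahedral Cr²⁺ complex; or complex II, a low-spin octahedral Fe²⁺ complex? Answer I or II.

I: Cr sits in group 6; removing 2 electrons leaves Cr²⁺ with 6 − 2 = 4 d electrons; Tetrahedral splitting is small, so the complex is high-spin; e^2 t2^2 → 4 unpaired.
II: Fe sits in group 8; removing 2 electrons leaves Fe²⁺ with 8 − 2 = 6 d electrons; t₂g⁶ eg⁰ → 0 unpaired.
So I has more unpaired electrons.

I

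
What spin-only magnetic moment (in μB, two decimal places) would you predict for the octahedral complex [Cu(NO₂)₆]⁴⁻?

1.73 μB

Each NO₂⁻ contributes -1; 6 × (-1) = -6. With overall charge -4, Cu is in the +2 oxidation state.
Cu sits in group 11; removing 2 electrons leaves Cu²⁺ with 11 − 2 = 9 d electrons.
Configuration: t2g^6 e_g^3 → 1 unpaired electron.
μ(spin-only) = √[1(1+2)] = √3 ≈ 1.73 μB.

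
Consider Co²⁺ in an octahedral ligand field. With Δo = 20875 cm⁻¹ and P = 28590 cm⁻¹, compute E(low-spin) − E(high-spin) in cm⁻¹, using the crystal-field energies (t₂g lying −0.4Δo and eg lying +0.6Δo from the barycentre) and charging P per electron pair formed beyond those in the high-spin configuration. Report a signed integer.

7715

Co is in group 9, so Co²⁺ is d⁷ (9 − 2 = 7).
High-spin d⁷ fills as t₂g⁵ eg² with CFSE 5(−0.4) + 2(+0.6) = -0.8Δo = -16700 cm⁻¹.
Low-spin: t₂g⁶ eg¹, orbital CFSE = -1.8Δo = -37575 cm⁻¹; plus 1 excess pair × P = +28590 cm⁻¹; total -8985 cm⁻¹.
E(LS) − E(HS) = -8985 − (-16700) = 7715 cm⁻¹.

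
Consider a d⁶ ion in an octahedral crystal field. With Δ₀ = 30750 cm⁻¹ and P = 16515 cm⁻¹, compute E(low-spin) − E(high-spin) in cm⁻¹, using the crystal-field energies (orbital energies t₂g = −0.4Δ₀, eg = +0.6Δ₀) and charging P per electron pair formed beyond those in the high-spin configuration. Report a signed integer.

High-spin d⁶ fills as t₂g⁴ eg² with CFSE 4(−0.4) + 2(+0.6) = -0.4Δ₀ = -12300 cm⁻¹.
For low-spin the configuration is t₂g⁶ eg⁰: orbital energy -2.4 × 30750 = -73800 cm⁻¹, and 2 additional pairs relative to high-spin add 33030 cm⁻¹, giving -40770 cm⁻¹.
The difference is -40770 − (-12300) = -28470 cm⁻¹, so low-spin lies lower.

-28470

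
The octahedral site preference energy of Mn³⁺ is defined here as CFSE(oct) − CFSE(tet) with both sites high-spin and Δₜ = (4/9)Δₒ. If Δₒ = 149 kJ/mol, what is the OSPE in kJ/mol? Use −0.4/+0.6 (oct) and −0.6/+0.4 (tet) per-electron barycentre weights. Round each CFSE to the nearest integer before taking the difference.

Mn is in group 7, so Mn³⁺ is d⁴ (7 − 3 = 4).
Octahedral high-spin t₂g³ eg¹: CFSE = -0.6 × 149 = -89 kJ/mol.
In a tetrahedral site the filling is e² t₂²: CFSE(tet) = -0.4Δₜ = -0.4 × (4/9)(149) = -26 kJ/mol.
OSPE = -89 − (-26) = -63 kJ/mol.

-63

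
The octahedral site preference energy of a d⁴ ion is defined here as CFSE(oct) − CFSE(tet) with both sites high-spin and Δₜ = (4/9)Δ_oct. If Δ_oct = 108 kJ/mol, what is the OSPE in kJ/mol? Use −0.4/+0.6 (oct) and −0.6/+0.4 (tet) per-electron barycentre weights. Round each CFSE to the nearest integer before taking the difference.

-46

Octahedral (high-spin): t2g^3 e_g^1, CFSE = 3(−0.4) + 1(+0.6) = -0.6Δ_oct = -0.6 × 108 = -65 kJ/mol.
In a tetrahedral site the filling is e^2 t2^2: CFSE(tet) = -0.4Δₜ = -0.4 × (4/9)(108) = -19 kJ/mol.
Subtracting, OSPE = -65 − (-19) = -46 kJ/mol.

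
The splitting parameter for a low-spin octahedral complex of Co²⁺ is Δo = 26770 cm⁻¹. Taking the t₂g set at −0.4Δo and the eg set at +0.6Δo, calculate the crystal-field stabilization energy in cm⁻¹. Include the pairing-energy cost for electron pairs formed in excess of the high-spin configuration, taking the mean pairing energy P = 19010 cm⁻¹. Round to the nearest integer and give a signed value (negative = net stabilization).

-29176

Co is in group 9, so Co²⁺ is d⁷ (9 − 2 = 7).
The d⁷ electrons fill as t₂g⁶ eg¹.
CFSE(orbital) = 6×(-0.4Δo) + 1×(0.6Δo) = -1.8Δo; with Δo = 26770 cm⁻¹ that is -48186 cm⁻¹.
Pairing penalty: 3 pairs vs 2 in the high-spin reference → 1 extra × P = 19010 cm⁻¹.
Overall CFSE = -48186 + 19010 = -29176 cm⁻¹.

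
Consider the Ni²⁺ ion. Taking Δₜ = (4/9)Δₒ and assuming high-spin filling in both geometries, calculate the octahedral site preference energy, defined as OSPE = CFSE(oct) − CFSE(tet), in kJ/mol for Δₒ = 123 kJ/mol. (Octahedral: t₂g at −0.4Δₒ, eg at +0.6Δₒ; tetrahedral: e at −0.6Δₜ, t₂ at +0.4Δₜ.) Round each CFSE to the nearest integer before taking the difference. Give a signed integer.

Ni is in group 10, so Ni²⁺ is d⁸ (10 − 2 = 8).
Octahedral high-spin t₂g⁶ eg²: CFSE = -1.2 × 123 = -148 kJ/mol.
Tetrahedral e⁴ t₂⁴ gives -0.8Δₜ = -0.8 × (4/9) × 123 = -44 kJ/mol.
OSPE = -148 − (-44) = -104 kJ/mol.

-104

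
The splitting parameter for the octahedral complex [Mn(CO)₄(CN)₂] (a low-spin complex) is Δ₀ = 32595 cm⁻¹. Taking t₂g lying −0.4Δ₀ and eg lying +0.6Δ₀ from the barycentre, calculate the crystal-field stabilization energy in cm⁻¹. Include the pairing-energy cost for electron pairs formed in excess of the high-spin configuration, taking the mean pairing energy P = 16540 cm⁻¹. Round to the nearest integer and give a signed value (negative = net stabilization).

Ligand charges: 4×(+0) from CO and 2×(-1) from CN⁻ sum to -2; with overall charge +0, Mn is +2.
Mn²⁺: group 7, so d-count = 7 − 2 = 5.
The d⁵ electrons fill as t₂g⁵ eg⁰.
The orbital stabilization is -2.0Δ₀ = -2.0 × 32595 = -65190 cm⁻¹.
Relative to high-spin t₂g³ eg² (0 paired), the low-spin configuration has 2 additional pairs, contributing +2 × 16540 = +33080 cm⁻¹.
Net CFSE = -65190 + 33080 = -32110 cm⁻¹.

-32110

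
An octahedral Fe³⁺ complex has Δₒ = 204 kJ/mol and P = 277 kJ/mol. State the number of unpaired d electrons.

Fe is in group 8, so Fe³⁺ is d⁵ (8 − 3 = 5).
Here Δₒ < P (204 < 277), so the high-spin state is favoured.
That gives t2g^3 e_g^2.
Unpaired electrons: 5.

5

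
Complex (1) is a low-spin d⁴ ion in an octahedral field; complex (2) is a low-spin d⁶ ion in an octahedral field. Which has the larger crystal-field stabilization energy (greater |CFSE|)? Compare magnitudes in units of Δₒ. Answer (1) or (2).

(2)

(1): t₂g⁴ eg⁰, CFSE = -1.6Δₒ.
(2): t₂g⁶ eg⁰, CFSE = -2.4Δₒ.
So (2) has the larger |CFSE|.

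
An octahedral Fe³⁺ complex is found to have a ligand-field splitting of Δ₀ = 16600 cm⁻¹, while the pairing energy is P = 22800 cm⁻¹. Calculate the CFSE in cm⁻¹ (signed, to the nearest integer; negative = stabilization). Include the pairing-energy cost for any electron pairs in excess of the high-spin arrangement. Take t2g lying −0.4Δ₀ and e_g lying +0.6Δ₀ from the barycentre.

0

Group 8 minus oxidation state +3 gives a d⁵ configuration for Fe³⁺.
Here Δ₀ < P (16600 < 22800), so the high-spin state is favoured.
Filling d⁵ accordingly: t2g^3 e_g^2.
Orbital CFSE = 0.0Δ₀ = 0.0 × 16600 = 0 cm⁻¹.
High-spin has no excess pairs, so no pairing correction applies.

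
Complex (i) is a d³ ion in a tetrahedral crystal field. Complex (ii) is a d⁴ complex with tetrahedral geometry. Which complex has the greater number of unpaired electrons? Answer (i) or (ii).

(i): Tetrahedral fields are weak (Δₜ ≈ 4/9 Δₒ), so electrons fill high-spin; e² t₂¹ → 3 unpaired.
(ii): Tetrahedral fields are weak (Δₜ ≈ 4/9 Δₒ), so electrons fill high-spin; e^2 t2^2 → 4 unpaired.
So (ii) has more unpaired electrons.

(ii)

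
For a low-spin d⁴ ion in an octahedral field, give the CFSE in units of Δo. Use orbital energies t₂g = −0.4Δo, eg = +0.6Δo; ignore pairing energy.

-1.6 Δo

Configuration: t₂g⁴ eg⁰.
CFSE = 4(-0.4Δo) + 0(0.6Δo) = -1.6Δo + 0.0Δo = -1.6Δo.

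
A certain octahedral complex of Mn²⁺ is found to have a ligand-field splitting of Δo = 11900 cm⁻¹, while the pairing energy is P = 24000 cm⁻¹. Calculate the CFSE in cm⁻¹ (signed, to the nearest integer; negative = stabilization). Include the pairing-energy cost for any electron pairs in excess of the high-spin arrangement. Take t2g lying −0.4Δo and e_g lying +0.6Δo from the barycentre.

0

Mn sits in group 7; removing 2 electrons leaves Mn²⁺ with 7 − 2 = 5 d electrons.
Since Δo = 11900 cm⁻¹ < P = 24000 cm⁻¹, the complex adopts the high-spin configuration.
That gives t2g^3 e_g^2.
Orbital CFSE = 0.0Δo = 0.0 × 11900 = 0 cm⁻¹.
High-spin has no excess pairs, so no pairing correction applies.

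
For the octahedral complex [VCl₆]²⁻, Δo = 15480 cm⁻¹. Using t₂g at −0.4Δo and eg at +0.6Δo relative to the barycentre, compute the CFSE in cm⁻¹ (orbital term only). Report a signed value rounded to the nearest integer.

Each Cl⁻ contributes -1; 6 × (-1) = -6. With overall charge -2, V is in the +4 oxidation state.
V⁴⁺: group 5, so d-count = 5 − 4 = 1.
Configuration: t₂g¹ eg⁰.
The orbital stabilization is -0.4Δo = -0.4 × 15480 = -6192 cm⁻¹.

-6192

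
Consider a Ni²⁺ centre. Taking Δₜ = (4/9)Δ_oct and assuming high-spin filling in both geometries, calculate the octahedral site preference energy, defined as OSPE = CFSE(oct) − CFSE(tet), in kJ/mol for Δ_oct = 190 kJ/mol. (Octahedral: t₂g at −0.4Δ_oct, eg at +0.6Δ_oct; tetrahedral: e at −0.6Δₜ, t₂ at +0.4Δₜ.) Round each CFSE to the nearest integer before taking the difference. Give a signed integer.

-160

Group 10 minus oxidation state +2 gives a d⁸ configuration for Ni²⁺.
In an octahedral site d⁸ (HS) is t2g^6 e_g^2, giving CFSE(oct) = -1.2Δ_oct = -228 kJ/mol.
In a tetrahedral site the filling is e^4 t2^4: CFSE(tet) = -0.8Δₜ = -0.8 × (4/9)(190) = -68 kJ/mol.
OSPE = -228 − (-68) = -160 kJ/mol.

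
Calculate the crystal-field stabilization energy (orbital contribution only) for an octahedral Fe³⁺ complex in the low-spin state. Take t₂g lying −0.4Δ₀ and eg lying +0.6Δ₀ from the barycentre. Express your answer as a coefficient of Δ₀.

-2.0 Δ₀

Fe is in group 8, so Fe³⁺ is d⁵ (8 − 3 = 5).
Configuration: t₂g⁵ eg⁰.
CFSE = 5(-0.4Δ₀) + 0(0.6Δ₀) = -2.0Δ₀ + 0.0Δ₀ = -2.0Δ₀.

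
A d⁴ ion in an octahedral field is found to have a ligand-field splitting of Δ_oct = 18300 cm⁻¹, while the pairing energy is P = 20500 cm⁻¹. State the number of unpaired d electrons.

4

Δ_oct < P, so pairing is avoided: the ground state is high-spin.
That gives t₂g³ eg¹.
Unpaired electrons: 4.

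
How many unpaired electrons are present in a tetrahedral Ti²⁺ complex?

Group 4 minus oxidation state +2 gives a d² configuration for Ti²⁺.
With tetrahedral geometry the complex is necessarily high-spin.
Configuration: e² t₂⁰, giving 2 unpaired electrons.

2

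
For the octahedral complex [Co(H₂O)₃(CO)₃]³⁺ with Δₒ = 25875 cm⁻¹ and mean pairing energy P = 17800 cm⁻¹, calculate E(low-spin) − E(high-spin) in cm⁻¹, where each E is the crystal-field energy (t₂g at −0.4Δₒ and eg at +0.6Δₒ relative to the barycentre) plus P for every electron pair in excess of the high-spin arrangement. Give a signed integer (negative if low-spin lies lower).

Ligand charges: 3×(+0) from H₂O and 3×(+0) from CO sum to +0; with overall charge +3, Co is +3.
Co sits in group 9; removing 3 electrons leaves Co³⁺ with 9 − 3 = 6 d electrons.
High-spin d⁶ fills as t₂g⁴ eg² with CFSE 4(−0.4) + 2(+0.6) = -0.4Δₒ = -10350 cm⁻¹.
For low-spin the configuration is t₂g⁶ eg⁰: orbital energy -2.4 × 25875 = -62100 cm⁻¹, and 2 additional pairs relative to high-spin add 35600 cm⁻¹, giving -26500 cm⁻¹.
The difference is -26500 − (-10350) = -16150 cm⁻¹, so low-spin lies lower.

-16150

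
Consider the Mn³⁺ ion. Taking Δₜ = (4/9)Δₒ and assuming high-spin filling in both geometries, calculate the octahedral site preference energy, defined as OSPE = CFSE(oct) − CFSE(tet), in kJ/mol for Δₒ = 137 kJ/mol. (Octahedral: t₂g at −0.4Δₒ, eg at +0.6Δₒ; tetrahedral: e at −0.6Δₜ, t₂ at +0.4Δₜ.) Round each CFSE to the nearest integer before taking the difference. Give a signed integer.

Mn is in group 7, so Mn³⁺ is d⁴ (7 − 3 = 4).
Octahedral (high-spin): t2g^3 e_g^1, CFSE = 3(−0.4) + 1(+0.6) = -0.6Δₒ = -0.6 × 137 = -82 kJ/mol.
Tetrahedral e^2 t2^2 gives -0.4Δₜ = -0.4 × (4/9) × 137 = -24 kJ/mol.
OSPE = -82 − (-24) = -58 kJ/mol.

-58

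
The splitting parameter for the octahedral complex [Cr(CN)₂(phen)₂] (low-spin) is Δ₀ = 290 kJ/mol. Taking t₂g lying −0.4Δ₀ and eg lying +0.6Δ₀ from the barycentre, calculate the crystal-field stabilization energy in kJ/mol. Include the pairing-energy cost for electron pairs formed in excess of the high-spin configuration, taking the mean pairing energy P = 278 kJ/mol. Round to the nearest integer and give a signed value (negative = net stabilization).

Ligand charges: 2×(-1) from CN⁻ and 2×(+0) from phen sum to -2; with overall charge +0, Cr is +2.
Group 6 minus oxidation state +2 gives a d⁴ configuration for Cr²⁺.
Configuration: t₂g⁴ eg⁰.
Orbital CFSE = 4(-0.4) + 0(0.6) = -1.6Δ₀ = -1.6 × 290 = -464 kJ/mol.
High-spin d⁴ would be t₂g³ eg¹ with 0 pairs; low-spin has 1, so 1 excess pair costs +1P = +278 kJ/mol.
Combining: -464 + 278 = -186 kJ/mol.

-186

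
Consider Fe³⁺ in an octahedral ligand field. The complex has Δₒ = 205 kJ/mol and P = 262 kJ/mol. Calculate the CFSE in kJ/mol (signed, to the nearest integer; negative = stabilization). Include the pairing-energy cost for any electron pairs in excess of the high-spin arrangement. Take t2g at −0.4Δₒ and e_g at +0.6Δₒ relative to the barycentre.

Fe³⁺: group 8, so d-count = 8 − 3 = 5.
With Δₒ < P the complex is high-spin.
Filling d⁵ accordingly: t2g^3 e_g^2.
Orbital CFSE = 0.0Δₒ = 0.0 × 205 = 0 kJ/mol.
High-spin has no excess pairs, so no pairing correction applies.

0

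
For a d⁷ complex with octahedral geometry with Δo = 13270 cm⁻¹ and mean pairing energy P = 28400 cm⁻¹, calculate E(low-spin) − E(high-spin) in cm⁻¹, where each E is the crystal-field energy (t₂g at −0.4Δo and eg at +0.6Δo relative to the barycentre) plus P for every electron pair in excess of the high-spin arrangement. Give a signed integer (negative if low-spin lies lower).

In the high-spin limit (t₂g⁵ eg²) the orbital term is -0.8Δo = -10616 cm⁻¹, with no excess pairing.
For low-spin the configuration is t₂g⁶ eg¹: orbital energy -1.8 × 13270 = -23886 cm⁻¹, and 1 additional pair relative to high-spin adds 28400 cm⁻¹, giving 4514 cm⁻¹.
Thus E(LS) − E(HS) = 15130 cm⁻¹.

15130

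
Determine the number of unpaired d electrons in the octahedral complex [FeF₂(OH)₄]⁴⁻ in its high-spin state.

Ligand charges: 2×(-1) from F⁻ and 4×(-1) from OH⁻ sum to -6; with overall charge -4, Fe is +2.
Fe²⁺: group 8, so d-count = 8 − 2 = 6.
Configuration: t2g^4 e_g^2, giving 4 unpaired electrons.

4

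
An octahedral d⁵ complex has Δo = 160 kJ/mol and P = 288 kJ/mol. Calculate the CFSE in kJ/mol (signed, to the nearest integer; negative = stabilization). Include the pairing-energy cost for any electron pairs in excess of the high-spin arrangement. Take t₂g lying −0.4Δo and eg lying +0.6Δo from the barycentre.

Here Δo < P (160 < 288), so the high-spin state is favoured.
Configuration: t₂g³ eg².
Orbital CFSE = 0.0Δo = 0.0 × 160 = 0 kJ/mol.
High-spin has no excess pairs, so no pairing correction applies.

0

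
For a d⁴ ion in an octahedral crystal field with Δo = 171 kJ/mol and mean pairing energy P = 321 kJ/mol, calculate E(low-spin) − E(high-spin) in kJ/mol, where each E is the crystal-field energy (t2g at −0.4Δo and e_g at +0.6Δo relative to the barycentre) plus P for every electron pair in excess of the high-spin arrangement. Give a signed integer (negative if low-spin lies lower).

150

In the high-spin limit (t2g^3 e_g^1) the orbital term is -0.6Δo = -103 kJ/mol, with no excess pairing.
Low-spin: t2g^4 e_g^0, orbital CFSE = -1.6Δo = -274 kJ/mol; plus 1 excess pair × P = +321 kJ/mol; total 47 kJ/mol.
Thus E(LS) − E(HS) = 150 kJ/mol.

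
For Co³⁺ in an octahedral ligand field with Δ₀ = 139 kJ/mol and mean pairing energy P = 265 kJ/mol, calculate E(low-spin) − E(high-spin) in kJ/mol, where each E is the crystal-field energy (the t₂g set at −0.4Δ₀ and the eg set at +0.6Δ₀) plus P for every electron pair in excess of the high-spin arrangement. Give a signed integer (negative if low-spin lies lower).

Co³⁺: group 9, so d-count = 9 − 3 = 6.
High-spin: t₂g⁴ eg², CFSE = -0.4Δ₀ = -56 kJ/mol.
Low-spin: t₂g⁶ eg⁰, orbital CFSE = -2.4Δ₀ = -334 kJ/mol; plus 2 excess pairs × P = +530 kJ/mol; total 196 kJ/mol.
E(LS) − E(HS) = 196 − (-56) = 252 kJ/mol.

252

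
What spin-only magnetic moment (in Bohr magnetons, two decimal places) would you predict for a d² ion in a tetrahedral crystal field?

Tetrahedral fields are weak (Δₜ ≈ 4/9 Δₒ), so electrons fill high-spin.
Configuration: e^2 t2^0 → 2 unpaired electrons.
μ(spin-only) = √[2(2+2)] = √8 ≈ 2.83 Bohr magnetons.

2.83 Bohr magnetons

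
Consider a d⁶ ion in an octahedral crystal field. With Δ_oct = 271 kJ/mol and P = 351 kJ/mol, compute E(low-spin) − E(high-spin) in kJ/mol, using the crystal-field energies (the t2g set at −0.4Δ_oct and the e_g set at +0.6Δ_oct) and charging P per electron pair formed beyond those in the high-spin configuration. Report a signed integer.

160

High-spin d⁶ fills as t2g^4 e_g^2 with CFSE 4(−0.4) + 2(+0.6) = -0.4Δ_oct = -108 kJ/mol.
Low-spin: t2g^6 e_g^0, orbital CFSE = -2.4Δ_oct = -650 kJ/mol; plus 2 excess pairs × P = +702 kJ/mol; total 52 kJ/mol.
The difference is 52 − (-108) = 160 kJ/mol, so high-spin lies lower.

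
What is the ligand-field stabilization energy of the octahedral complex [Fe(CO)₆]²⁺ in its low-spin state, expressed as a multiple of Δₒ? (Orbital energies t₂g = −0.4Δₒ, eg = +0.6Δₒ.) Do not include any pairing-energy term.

-2.4 Δₒ

CO is neutral, so the +2 overall charge sits on Fe: oxidation state +2.
Fe²⁺: group 8, so d-count = 8 − 2 = 6.
Configuration: t₂g⁶ eg⁰.
CFSE = 6(-0.4Δₒ) + 0(0.6Δₒ) = -2.4Δₒ + 0.0Δₒ = -2.4Δₒ.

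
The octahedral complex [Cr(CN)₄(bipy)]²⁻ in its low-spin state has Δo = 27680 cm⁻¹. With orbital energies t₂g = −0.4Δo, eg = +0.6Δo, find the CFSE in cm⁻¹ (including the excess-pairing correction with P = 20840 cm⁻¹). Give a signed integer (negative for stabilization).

-23448

Ligand charges: 4×(-1) from CN⁻ and 1×(+0) from bipy sum to -4; with overall charge -2, Cr is +2.
Cr sits in group 6; removing 2 electrons leaves Cr²⁺ with 6 − 2 = 4 d electrons.
Configuration: t₂g⁴ eg⁰.
CFSE(orbital) = 4×(-0.4Δo) + 0×(0.6Δo) = -1.6Δo; with Δo = 27680 cm⁻¹ that is -44288 cm⁻¹.
Pairing penalty: 1 pair vs 0 in the high-spin reference → 1 extra × P = 20840 cm⁻¹.
Combining: -44288 + 20840 = -23448 cm⁻¹.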